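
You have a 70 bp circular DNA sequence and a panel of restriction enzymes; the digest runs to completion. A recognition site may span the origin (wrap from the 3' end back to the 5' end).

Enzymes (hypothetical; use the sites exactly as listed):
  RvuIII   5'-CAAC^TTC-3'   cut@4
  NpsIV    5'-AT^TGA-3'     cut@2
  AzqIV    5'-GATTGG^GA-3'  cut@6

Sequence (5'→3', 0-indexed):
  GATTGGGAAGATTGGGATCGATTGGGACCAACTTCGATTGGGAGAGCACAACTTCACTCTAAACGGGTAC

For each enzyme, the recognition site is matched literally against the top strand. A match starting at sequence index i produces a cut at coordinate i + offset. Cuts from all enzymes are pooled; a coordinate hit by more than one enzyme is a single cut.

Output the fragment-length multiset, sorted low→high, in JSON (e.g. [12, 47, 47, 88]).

[7,9,9,10,11,24]

Site scan:
  RvuIII (CAACTTC, off=4): starts [28, 48] → cuts [32, 52]
  NpsIV (ATTGA, off=2): no sites
  AzqIV (GATTGGGA, off=6): starts [0, 9, 19, 35] → cuts [6, 15, 25, 41]

All cut coordinates (distinct, sorted): [6, 15, 25, 32, 41, 52]

Fragments:
  6→15: 9 bp
  15→25: 10 bp
  25→32: 7 bp
  32→41: 9 bp
  41→52: 11 bp
  52→6 (wrap): 70-52+6 = 24 bp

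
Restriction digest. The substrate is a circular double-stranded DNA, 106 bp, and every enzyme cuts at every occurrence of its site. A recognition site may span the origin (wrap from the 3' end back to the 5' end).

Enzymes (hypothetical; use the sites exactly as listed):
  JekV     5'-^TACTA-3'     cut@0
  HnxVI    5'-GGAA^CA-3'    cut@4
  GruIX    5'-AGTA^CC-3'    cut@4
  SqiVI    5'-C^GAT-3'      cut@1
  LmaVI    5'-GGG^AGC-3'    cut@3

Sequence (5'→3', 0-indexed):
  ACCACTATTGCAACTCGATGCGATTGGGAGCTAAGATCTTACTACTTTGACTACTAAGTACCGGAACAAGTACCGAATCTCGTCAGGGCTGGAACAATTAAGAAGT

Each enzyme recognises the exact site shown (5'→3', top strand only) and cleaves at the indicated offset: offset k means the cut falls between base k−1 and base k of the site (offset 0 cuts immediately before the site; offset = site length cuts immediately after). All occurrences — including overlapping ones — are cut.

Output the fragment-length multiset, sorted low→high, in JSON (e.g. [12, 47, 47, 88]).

Scan for sites:
  JekV TACTA/0: at [39, 51] ⇒ [39, 51]
  HnxVI GGAACA/4: at [62, 90] ⇒ [66, 94]
  GruIX AGTACC/4: at [56, 68, 103] ⇒ [1, 60, 72]
  SqiVI CGAT/1: at [15, 20] ⇒ [16, 21]
  LmaVI GGGAGC/3: at [25] ⇒ [28]

All cut coordinates (distinct, sorted): [1, 16, 21, 28, 39, 51, 60, 66, 72, 94]

Fragment lengths:
  1→16: 15 bp
  16→21: 5 bp
  21→28: 7 bp
  28→39: 11 bp
  39→51: 12 bp
  51→60: 9 bp
  60→66: 6 bp
  66→72: 6 bp
  72→94: 22 bp
  94→1 (wrap): 106-94+1 = 13 bp

[5,6,6,7,9,11,12,13,15,22]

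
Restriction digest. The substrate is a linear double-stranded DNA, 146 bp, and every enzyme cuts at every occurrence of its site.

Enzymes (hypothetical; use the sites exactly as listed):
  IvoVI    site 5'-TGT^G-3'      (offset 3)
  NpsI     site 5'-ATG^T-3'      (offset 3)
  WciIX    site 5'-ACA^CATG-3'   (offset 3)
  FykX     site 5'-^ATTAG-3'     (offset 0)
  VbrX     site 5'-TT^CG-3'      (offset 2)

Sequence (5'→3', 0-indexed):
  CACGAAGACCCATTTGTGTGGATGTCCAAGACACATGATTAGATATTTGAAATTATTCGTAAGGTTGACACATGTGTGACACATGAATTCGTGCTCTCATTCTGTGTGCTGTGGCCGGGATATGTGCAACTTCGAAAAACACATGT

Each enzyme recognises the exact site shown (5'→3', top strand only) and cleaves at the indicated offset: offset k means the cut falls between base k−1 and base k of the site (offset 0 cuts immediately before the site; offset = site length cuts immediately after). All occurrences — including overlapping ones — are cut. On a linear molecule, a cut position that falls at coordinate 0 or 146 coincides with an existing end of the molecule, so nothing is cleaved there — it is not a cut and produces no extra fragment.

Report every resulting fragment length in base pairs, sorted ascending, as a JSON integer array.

[1,1,1,2,2,2,4,4,4,4,5,5,7,8,9,9,12,13,16,17,20]

Site scan:
  IvoVI (TGTG, off=3): starts [14, 16, 72, 74, 102, 104, 109, 122] → cuts [17, 19, 75, 77, 105, 107, 112, 125]
  NpsI (ATGT, off=3): starts [21, 71, 121, 142] → cuts [24, 74, 124, 145]
  WciIX (ACACATG, off=3): starts [30, 67, 78, 138] → cuts [33, 70, 81, 141]
  FykX (ATTAG, off=0): starts [37] → cuts [37]
  VbrX (TTCG, off=2): starts [55, 87, 130] → cuts [57, 89, 132]

All cut coordinates (distinct, sorted): [17, 19, 24, 33, 37, 57, 70, 74, 75, 77, 81, 89, 105, 107, 112, 124, 125, 132, 141, 145]

Fragments:
  [0,17): 17 bp
  [17,19): 2 bp
  [19,24): 5 bp
  [24,33): 9 bp
  [33,37): 4 bp
  [37,57): 20 bp
  [57,70): 13 bp
  [70,74): 4 bp
  [74,75): 1 bp
  [75,77): 2 bp
  [77,81): 4 bp
  [81,89): 8 bp
  [89,105): 16 bp
  [105,107): 2 bp
  [107,112): 5 bp
  [112,124): 12 bp
  [124,125): 1 bp
  [125,132): 7 bp
  [132,141): 9 bp
  [141,145): 4 bp
  [145,146): 1 bp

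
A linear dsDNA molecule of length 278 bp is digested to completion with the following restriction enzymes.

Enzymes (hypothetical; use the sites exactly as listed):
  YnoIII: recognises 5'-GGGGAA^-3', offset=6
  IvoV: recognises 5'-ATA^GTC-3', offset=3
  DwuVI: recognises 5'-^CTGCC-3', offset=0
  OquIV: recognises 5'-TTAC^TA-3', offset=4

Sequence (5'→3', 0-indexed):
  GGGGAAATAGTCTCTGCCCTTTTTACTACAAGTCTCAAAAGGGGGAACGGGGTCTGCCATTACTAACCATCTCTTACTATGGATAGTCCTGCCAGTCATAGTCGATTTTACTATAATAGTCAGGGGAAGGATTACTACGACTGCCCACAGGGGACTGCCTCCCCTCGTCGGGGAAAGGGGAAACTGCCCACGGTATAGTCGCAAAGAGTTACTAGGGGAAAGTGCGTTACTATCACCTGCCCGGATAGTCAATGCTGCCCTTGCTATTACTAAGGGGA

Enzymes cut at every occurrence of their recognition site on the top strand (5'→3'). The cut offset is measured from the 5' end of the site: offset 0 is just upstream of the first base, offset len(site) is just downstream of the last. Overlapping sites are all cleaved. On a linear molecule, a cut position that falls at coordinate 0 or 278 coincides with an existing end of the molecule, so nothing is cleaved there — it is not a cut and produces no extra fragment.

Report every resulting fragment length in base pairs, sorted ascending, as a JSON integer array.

[1,3,3,4,5,6,6,6,7,7,7,7,8,8,8,10,10,10,11,11,12,13,14,14,14,15,16,21,21]

Site scan:
  YnoIII GGGGAA/6: at [0, 41, 122, 169, 176, 214] ⇒ [6, 47, 128, 175, 182, 220]
  IvoV ATAGTC/3: at [6, 82, 97, 115, 194, 244] ⇒ [9, 85, 100, 118, 197, 247]
  DwuVI CTGCC/0: at [13, 53, 88, 140, 154, 183, 236, 254] ⇒ [13, 53, 88, 140, 154, 183, 236, 254]
  OquIV TTACTA/4: at [22, 59, 73, 107, 131, 208, 226, 266] ⇒ [26, 63, 77, 111, 135, 212, 230, 270]

All cut coordinates (distinct, sorted): [6, 9, 13, 26, 47, 53, 63, 77, 85, 88, 100, 111, 118, 128, 135, 140, 154, 175, 182, 183, 197, 212, 220, 230, 236, 247, 254, 270]

Fragment lengths:
  [0,6): 6 bp
  [6,9): 3 bp
  [9,13): 4 bp
  [13,26): 13 bp
  [26,47): 21 bp
  [47,53): 6 bp
  [53,63): 10 bp
  [63,77): 14 bp
  [77,85): 8 bp
  [85,88): 3 bp
  [88,100): 12 bp
  [100,111): 11 bp
  [111,118): 7 bp
  [118,128): 10 bp
  [128,135): 7 bp
  [135,140): 5 bp
  [140,154): 14 bp
  [154,175): 21 bp
  [175,182): 7 bp
  [182,183): 1 bp
  [183,197): 14 bp
  [197,212): 15 bp
  [212,220): 8 bp
  [220,230): 10 bp
  [230,236): 6 bp
  [236,247): 11 bp
  [247,254): 7 bp
  [254,270): 16 bp
  [270,278): 8 bp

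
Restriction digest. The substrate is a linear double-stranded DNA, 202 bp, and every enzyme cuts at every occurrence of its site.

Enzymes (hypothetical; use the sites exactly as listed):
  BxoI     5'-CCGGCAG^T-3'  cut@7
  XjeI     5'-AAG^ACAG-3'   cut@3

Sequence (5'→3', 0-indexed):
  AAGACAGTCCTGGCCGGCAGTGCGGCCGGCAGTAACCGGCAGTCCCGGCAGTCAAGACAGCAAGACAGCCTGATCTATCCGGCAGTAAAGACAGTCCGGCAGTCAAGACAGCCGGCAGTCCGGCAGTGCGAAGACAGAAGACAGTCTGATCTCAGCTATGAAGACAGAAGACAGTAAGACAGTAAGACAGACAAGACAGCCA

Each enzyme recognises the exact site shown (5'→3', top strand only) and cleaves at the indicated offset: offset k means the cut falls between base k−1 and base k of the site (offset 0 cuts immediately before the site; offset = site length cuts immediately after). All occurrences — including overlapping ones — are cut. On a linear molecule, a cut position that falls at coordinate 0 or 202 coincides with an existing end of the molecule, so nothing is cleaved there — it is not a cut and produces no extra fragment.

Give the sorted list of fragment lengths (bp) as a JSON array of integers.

Scan for sites:
  BxoI CCGGCAGT/7: at [13, 25, 35, 44, 78, 95, 111, 119] ⇒ [20, 32, 42, 51, 85, 102, 118, 126]
  XjeI AAGACAG/3: at [0, 53, 61, 87, 104, 130, 137, 160, 167, 175, 183, 192] ⇒ [3, 56, 64, 90, 107, 133, 140, 163, 170, 178, 186, 195]

All cut coordinates (distinct, sorted): [3, 20, 32, 42, 51, 56, 64, 85, 90, 102, 107, 118, 126, 133, 140, 163, 170, 178, 186, 195]

Fragment lengths:
  [0,3): 3 bp
  [3,20): 17 bp
  [20,32): 12 bp
  [32,42): 10 bp
  [42,51): 9 bp
  [51,56): 5 bp
  [56,64): 8 bp
  [64,85): 21 bp
  [85,90): 5 bp
  [90,102): 12 bp
  [102,107): 5 bp
  [107,118): 11 bp
  [118,126): 8 bp
  [126,133): 7 bp
  [133,140): 7 bp
  [140,163): 23 bp
  [163,170): 7 bp
  [170,178): 8 bp
  [178,186): 8 bp
  [186,195): 9 bp
  [195,202): 7 bp

[3,5,5,5,7,7,7,7,8,8,8,8,9,9,10,11,12,12,17,21,23]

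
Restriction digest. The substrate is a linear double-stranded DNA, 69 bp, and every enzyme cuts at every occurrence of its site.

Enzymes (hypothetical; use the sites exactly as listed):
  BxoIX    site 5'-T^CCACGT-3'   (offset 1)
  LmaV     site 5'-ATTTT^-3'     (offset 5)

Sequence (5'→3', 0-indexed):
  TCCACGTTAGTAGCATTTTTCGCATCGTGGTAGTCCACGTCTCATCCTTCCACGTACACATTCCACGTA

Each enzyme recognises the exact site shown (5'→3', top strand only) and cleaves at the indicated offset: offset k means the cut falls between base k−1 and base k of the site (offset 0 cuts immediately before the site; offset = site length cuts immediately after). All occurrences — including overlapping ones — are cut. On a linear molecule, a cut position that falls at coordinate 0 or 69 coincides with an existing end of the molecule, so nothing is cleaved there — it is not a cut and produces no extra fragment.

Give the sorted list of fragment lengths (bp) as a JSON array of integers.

Per-enzyme occurrences:
  BxoIX TCCACGT/1: at [0, 33, 48, 61] ⇒ [1, 34, 49, 62]
  LmaV ATTTT/5: at [14] ⇒ [19]

All cut coordinates (distinct, sorted): [1, 19, 34, 49, 62]

Fragments:
  [0,1): 1 bp
  [1,19): 18 bp
  [19,34): 15 bp
  [34,49): 15 bp
  [49,62): 13 bp
  [62,69): 7 bp

[1,7,13,15,15,18]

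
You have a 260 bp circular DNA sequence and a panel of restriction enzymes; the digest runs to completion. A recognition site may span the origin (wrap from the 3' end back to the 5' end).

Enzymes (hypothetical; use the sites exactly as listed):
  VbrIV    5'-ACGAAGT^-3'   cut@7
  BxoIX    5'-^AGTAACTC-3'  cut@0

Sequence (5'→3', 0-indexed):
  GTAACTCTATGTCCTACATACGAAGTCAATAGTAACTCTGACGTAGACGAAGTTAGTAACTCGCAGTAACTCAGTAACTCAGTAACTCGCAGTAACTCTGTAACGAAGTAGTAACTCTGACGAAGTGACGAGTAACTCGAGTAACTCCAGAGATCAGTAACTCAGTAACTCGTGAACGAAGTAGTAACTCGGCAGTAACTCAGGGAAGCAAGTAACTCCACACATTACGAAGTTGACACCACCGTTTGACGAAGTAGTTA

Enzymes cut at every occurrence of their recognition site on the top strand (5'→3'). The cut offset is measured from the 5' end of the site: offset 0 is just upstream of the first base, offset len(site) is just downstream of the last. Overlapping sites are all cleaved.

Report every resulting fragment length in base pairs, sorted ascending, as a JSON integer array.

[1,4,4,4,8,8,8,9,10,10,11,16,17,17,19,19,22,23,23,27]

Scan for sites:
  VbrIV ACGAAGT/7: at [19, 46, 102, 119, 175, 226, 248] ⇒ [26, 53, 109, 126, 182, 233, 255]
  BxoIX AGTAACTC/0: at [30, 54, 64, 72, 80, 90, 109, 130, 139, 155, 163, 182, 193, 210, 259] ⇒ [30, 54, 64, 72, 80, 90, 109, 130, 139, 155, 163, 182, 193, 210, 259]

Pooled cuts: [26, 30, 53, 54, 64, 72, 80, 90, 109, 126, 130, 139, 155, 163, 182, 193, 210, 233, 255, 259]

Fragments:
  26→30: 4 bp
  30→53: 23 bp
  53→54: 1 bp
  54→64: 10 bp
  64→72: 8 bp
  72→80: 8 bp
  80→90: 10 bp
  90→109: 19 bp
  109→126: 17 bp
  126→130: 4 bp
  130→139: 9 bp
  139→155: 16 bp
  155→163: 8 bp
  163→182: 19 bp
  182→193: 11 bp
  193→210: 17 bp
  210→233: 23 bp
  233→255: 22 bp
  255→259: 4 bp
  259→26 (wrap): 260-259+26 = 27 bp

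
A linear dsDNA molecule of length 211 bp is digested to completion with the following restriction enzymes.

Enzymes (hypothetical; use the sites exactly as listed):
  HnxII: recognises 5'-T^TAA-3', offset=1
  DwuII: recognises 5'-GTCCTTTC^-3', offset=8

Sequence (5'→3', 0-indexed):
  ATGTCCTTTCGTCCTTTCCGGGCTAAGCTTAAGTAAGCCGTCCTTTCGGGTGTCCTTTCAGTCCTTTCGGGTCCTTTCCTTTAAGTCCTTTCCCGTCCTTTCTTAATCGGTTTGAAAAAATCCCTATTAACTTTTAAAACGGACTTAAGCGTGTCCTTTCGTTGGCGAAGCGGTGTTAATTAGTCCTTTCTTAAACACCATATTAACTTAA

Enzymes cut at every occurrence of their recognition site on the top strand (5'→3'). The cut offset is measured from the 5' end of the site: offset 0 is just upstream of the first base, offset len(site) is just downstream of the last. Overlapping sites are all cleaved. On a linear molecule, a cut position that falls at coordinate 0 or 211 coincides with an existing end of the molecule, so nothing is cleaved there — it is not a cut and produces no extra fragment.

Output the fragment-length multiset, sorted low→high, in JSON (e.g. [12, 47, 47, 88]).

[1,1,3,3,5,7,8,9,10,10,10,11,11,11,12,12,14,15,16,18,24]

Site scan:
  HnxII (TTAA, off=1): starts [28, 80, 102, 126, 133, 144, 175, 190, 202, 207] → cuts [29, 81, 103, 127, 134, 145, 176, 191, 203, 208]
  DwuII (GTCCTTTC, off=8): starts [2, 10, 39, 51, 60, 70, 84, 94, 152, 182] → cuts [10, 18, 47, 59, 68, 78, 92, 102, 160, 190]

Pooled cuts: [10, 18, 29, 47, 59, 68, 78, 81, 92, 102, 103, 127, 134, 145, 160, 176, 190, 191, 203, 208]

Fragment lengths:
  [0,10): 10 bp
  [10,18): 8 bp
  [18,29): 11 bp
  [29,47): 18 bp
  [47,59): 12 bp
  [59,68): 9 bp
  [68,78): 10 bp
  [78,81): 3 bp
  [81,92): 11 bp
  [92,102): 10 bp
  [102,103): 1 bp
  [103,127): 24 bp
  [127,134): 7 bp
  [134,145): 11 bp
  [145,160): 15 bp
  [160,176): 16 bp
  [176,190): 14 bp
  [190,191): 1 bp
  [191,203): 12 bp
  [203,208): 5 bp
  [208,211): 3 bp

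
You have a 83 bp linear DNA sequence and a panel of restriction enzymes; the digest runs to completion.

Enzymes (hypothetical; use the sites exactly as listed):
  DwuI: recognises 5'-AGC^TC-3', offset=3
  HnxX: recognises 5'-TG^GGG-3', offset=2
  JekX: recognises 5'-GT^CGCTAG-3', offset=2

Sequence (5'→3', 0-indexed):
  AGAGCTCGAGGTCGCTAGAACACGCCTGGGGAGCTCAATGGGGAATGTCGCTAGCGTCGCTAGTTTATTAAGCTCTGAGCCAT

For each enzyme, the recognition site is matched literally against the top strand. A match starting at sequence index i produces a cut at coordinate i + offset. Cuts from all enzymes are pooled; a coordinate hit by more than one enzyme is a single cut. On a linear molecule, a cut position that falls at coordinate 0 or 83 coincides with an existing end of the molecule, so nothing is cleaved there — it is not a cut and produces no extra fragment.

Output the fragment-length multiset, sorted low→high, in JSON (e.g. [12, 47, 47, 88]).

Site scan:
  DwuI (AGCTC, off=3): starts [2, 31, 70] → cuts [5, 34, 73]
  HnxX (TGGGG, off=2): starts [26, 38] → cuts [28, 40]
  JekX (GTCGCTAG, off=2): starts [10, 46, 55] → cuts [12, 48, 57]

All cut coordinates (distinct, sorted): [5, 12, 28, 34, 40, 48, 57, 73]

Fragments:
  [0,5): 5 bp
  [5,12): 7 bp
  [12,28): 16 bp
  [28,34): 6 bp
  [34,40): 6 bp
  [40,48): 8 bp
  [48,57): 9 bp
  [57,73): 16 bp
  [73,83): 10 bp

[5,6,6,7,8,9,10,16,16]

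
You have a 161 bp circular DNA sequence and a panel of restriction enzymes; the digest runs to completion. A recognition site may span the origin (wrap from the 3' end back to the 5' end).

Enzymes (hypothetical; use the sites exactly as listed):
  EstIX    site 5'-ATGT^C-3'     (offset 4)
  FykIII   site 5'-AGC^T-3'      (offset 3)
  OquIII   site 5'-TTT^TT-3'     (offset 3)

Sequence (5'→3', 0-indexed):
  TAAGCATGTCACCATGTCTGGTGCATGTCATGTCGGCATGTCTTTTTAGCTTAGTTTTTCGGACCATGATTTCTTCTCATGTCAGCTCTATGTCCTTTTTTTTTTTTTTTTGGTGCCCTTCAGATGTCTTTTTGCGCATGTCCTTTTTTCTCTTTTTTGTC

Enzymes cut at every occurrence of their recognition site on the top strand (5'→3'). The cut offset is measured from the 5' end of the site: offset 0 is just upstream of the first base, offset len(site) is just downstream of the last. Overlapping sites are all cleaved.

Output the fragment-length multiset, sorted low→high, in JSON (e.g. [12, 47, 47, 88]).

Per-enzyme occurrences:
  EstIX ATGTC/4: at [5, 13, 24, 29, 37, 78, 89, 123, 137] ⇒ [9, 17, 28, 33, 41, 82, 93, 127, 141]
  FykIII AGCT/3: at [47, 83] ⇒ [50, 86]
  OquIII TTTTT/3: at [42, 54, 95, 96, 97, 98, 99, 100, 101, 102, 103, 104, 105, 106, 128, 143, 144, 152, 153] ⇒ [45, 57, 98, 99, 100, 101, 102, 103, 104, 105, 106, 107, 108, 109, 131, 146, 147, 155, 156]

Pooled cuts: [9, 17, 28, 33, 41, 45, 50, 57, 82, 86, 93, 98, 99, 100, 101, 102, 103, 104, 105, 106, 107, 108, 109, 127, 131, 141, 146, 147, 155, 156]

Fragment lengths:
  9→17: 8 bp
  17→28: 11 bp
  28→33: 5 bp
  33→41: 8 bp
  41→45: 4 bp
  45→50: 5 bp
  50→57: 7 bp
  57→82: 25 bp
  82→86: 4 bp
  86→93: 7 bp
  93→98: 5 bp
  98→99: 1 bp
  99→100: 1 bp
  100→101: 1 bp
  101→102: 1 bp
  102→103: 1 bp
  103→104: 1 bp
  104→105: 1 bp
  105→106: 1 bp
  106→107: 1 bp
  107→108: 1 bp
  108→109: 1 bp
  109→127: 18 bp
  127→131: 4 bp
  131→141: 10 bp
  141→146: 5 bp
  146→147: 1 bp
  147→155: 8 bp
  155→156: 1 bp
  156→9 (wrap): 161-156+9 = 14 bp

[1,1,1,1,1,1,1,1,1,1,1,1,1,4,4,4,5,5,5,5,7,7,8,8,8,10,11,14,18,25]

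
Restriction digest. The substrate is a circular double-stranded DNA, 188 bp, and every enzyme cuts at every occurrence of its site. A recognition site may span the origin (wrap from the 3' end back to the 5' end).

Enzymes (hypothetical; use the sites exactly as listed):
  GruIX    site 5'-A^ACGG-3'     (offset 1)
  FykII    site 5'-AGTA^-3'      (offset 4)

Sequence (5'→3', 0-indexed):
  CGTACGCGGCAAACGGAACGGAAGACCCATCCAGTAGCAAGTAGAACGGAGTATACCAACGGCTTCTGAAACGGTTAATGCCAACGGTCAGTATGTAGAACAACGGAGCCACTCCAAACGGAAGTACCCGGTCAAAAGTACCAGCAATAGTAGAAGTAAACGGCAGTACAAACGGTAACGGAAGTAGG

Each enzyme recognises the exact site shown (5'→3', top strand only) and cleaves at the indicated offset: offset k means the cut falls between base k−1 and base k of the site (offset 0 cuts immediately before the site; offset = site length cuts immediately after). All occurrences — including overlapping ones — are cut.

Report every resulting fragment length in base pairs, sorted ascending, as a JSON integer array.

[1,2,3,5,5,6,6,7,8,9,9,9,9,10,12,12,13,14,14,15,19]

Per-enzyme occurrences:
  GruIX AACGG/1: at [11, 16, 44, 57, 69, 82, 101, 116, 158, 170, 176] ⇒ [12, 17, 45, 58, 70, 83, 102, 117, 159, 171, 177]
  FykII AGTA/4: at [32, 39, 49, 89, 122, 136, 148, 154, 164, 182] ⇒ [36, 43, 53, 93, 126, 140, 152, 158, 168, 186]

Pooled cuts: [12, 17, 36, 43, 45, 53, 58, 70, 83, 93, 102, 117, 126, 140, 152, 158, 159, 168, 171, 177, 186]

Fragment lengths:
  12→17: 5 bp
  17→36: 19 bp
  36→43: 7 bp
  43→45: 2 bp
  45→53: 8 bp
  53→58: 5 bp
  58→70: 12 bp
  70→83: 13 bp
  83→93: 10 bp
  93→102: 9 bp
  102→117: 15 bp
  117→126: 9 bp
  126→140: 14 bp
  140→152: 12 bp
  152→158: 6 bp
  158→159: 1 bp
  159→168: 9 bp
  168→171: 3 bp
  171→177: 6 bp
  177→186: 9 bp
  186→12 (wrap): 188-186+12 = 14 bp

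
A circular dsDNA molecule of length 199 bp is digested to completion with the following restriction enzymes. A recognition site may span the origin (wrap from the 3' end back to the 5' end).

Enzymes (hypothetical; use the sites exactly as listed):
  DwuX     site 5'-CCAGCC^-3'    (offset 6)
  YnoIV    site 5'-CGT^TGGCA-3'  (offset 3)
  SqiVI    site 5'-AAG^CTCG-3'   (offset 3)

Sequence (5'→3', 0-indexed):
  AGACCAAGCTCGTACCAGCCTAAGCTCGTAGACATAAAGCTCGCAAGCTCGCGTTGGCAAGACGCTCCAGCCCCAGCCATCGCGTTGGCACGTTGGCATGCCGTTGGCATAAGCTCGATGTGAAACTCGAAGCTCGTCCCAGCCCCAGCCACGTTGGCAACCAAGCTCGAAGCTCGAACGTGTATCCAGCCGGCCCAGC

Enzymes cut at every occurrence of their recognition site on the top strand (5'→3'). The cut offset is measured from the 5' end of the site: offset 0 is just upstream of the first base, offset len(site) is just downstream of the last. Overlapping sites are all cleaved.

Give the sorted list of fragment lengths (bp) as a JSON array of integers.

[4,4,6,6,7,7,7,8,8,9,11,11,12,12,15,16,18,19,19]

Site scan:
  DwuX CCAGCC/6: at [14, 66, 72, 138, 144, 185] ⇒ [20, 72, 78, 144, 150, 191]
  YnoIV CGTTGGCA/3: at [51, 82, 90, 101, 151] ⇒ [54, 85, 93, 104, 154]
  SqiVI AAGCTCG/3: at [5, 21, 36, 44, 110, 129, 162, 169] ⇒ [8, 24, 39, 47, 113, 132, 165, 172]

All cut coordinates (distinct, sorted): [8, 20, 24, 39, 47, 54, 72, 78, 85, 93, 104, 113, 132, 144, 150, 154, 165, 172, 191]

Fragments:
  8→20: 12 bp
  20→24: 4 bp
  24→39: 15 bp
  39→47: 8 bp
  47→54: 7 bp
  54→72: 18 bp
  72→78: 6 bp
  78→85: 7 bp
  85→93: 8 bp
  93→104: 11 bp
  104→113: 9 bp
  113→132: 19 bp
  132→144: 12 bp
  144→150: 6 bp
  150→154: 4 bp
  154→165: 11 bp
  165→172: 7 bp
  172→191: 19 bp
  191→8 (wrap): 199-191+8 = 16 bp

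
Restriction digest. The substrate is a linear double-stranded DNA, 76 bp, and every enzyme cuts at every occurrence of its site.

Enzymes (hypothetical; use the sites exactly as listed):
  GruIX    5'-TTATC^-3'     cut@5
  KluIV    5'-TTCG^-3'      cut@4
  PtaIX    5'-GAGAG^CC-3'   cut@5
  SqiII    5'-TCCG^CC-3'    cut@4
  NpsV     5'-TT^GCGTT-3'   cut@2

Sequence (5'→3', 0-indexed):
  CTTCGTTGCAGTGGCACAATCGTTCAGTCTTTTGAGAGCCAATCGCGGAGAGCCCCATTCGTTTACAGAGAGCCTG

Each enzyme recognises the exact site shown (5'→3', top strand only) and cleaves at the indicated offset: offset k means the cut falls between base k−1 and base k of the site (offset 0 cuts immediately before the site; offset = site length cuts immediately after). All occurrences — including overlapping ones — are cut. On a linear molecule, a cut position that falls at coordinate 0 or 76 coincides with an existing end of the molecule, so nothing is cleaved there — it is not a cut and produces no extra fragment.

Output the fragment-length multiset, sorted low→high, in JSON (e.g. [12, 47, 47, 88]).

[4,5,9,11,14,33]

Site scan:
  GruIX (TTATC, off=5): no sites
  KluIV (TTCG, off=4): starts [1, 57] → cuts [5, 61]
  PtaIX (GAGAGCC, off=5): starts [33, 47, 67] → cuts [38, 52, 72]
  SqiII (TCCGCC, off=4): no sites
  NpsV (TTGCGTT, off=2): no sites

All cut coordinates (distinct, sorted): [5, 38, 52, 61, 72]

Fragment lengths:
  [0,5): 5 bp
  [5,38): 33 bp
  [38,52): 14 bp
  [52,61): 9 bp
  [61,72): 11 bp
  [72,76): 4 bp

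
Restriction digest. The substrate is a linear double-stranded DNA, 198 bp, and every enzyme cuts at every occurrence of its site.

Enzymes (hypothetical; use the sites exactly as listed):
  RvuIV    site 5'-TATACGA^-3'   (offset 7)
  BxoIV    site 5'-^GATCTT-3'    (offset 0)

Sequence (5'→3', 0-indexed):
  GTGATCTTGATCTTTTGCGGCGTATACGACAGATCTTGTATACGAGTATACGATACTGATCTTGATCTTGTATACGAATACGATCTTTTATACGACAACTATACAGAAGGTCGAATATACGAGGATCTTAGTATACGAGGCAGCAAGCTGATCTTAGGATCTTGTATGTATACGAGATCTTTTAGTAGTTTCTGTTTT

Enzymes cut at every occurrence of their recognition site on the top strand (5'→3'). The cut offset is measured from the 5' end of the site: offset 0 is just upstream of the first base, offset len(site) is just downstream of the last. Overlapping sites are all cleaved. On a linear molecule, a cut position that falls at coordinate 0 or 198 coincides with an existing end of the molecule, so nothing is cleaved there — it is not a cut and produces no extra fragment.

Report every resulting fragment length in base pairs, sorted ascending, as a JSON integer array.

[1,2,2,4,4,6,6,8,8,11,14,14,14,15,18,21,23,27]

Site scan:
  RvuIV TATACGA/7: at [22, 38, 46, 70, 88, 115, 131, 168] ⇒ [29, 45, 53, 77, 95, 122, 138, 175]
  BxoIV GATCTT/0: at [2, 8, 31, 57, 63, 81, 123, 149, 157, 175] ⇒ [2, 8, 31, 57, 63, 81, 123, 149, 157, 175]

All cut coordinates (distinct, sorted): [2, 8, 29, 31, 45, 53, 57, 63, 77, 81, 95, 122, 123, 138, 149, 157, 175]

Fragments:
  [0,2): 2 bp
  [2,8): 6 bp
  [8,29): 21 bp
  [29,31): 2 bp
  [31,45): 14 bp
  [45,53): 8 bp
  [53,57): 4 bp
  [57,63): 6 bp
  [63,77): 14 bp
  [77,81): 4 bp
  [81,95): 14 bp
  [95,122): 27 bp
  [122,123): 1 bp
  [123,138): 15 bp
  [138,149): 11 bp
  [149,157): 8 bp
  [157,175): 18 bp
  [175,198): 23 bp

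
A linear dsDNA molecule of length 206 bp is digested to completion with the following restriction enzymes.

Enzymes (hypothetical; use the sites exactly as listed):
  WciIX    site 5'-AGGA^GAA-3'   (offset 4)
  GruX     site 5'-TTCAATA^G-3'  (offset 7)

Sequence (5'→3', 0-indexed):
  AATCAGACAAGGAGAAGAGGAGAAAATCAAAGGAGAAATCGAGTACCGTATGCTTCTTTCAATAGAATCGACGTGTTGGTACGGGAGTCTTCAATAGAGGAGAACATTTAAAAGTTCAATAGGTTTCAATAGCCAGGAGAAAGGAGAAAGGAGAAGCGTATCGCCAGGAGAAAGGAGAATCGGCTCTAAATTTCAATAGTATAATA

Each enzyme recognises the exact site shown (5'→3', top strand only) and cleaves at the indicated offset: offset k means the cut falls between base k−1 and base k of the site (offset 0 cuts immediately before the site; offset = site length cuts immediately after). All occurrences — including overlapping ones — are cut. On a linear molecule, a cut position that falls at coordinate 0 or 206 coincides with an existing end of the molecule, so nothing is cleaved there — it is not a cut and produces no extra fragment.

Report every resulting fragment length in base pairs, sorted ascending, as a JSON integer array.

Per-enzyme occurrences:
  WciIX (AGGAGAA, off=4): starts [9, 17, 30, 97, 134, 141, 148, 165, 172] → cuts [13, 21, 34, 101, 138, 145, 152, 169, 176]
  GruX (TTCAATAG, off=7): starts [57, 89, 114, 124, 191] → cuts [64, 96, 121, 131, 198]

Pooled cuts: [13, 21, 34, 64, 96, 101, 121, 131, 138, 145, 152, 169, 176, 198]

Fragment lengths:
  [0,13): 13 bp
  [13,21): 8 bp
  [21,34): 13 bp
  [34,64): 30 bp
  [64,96): 32 bp
  [96,101): 5 bp
  [101,121): 20 bp
  [121,131): 10 bp
  [131,138): 7 bp
  [138,145): 7 bp
  [145,152): 7 bp
  [152,169): 17 bp
  [169,176): 7 bp
  [176,198): 22 bp
  [198,206): 8 bp

[5,7,7,7,7,8,8,10,13,13,17,20,22,30,32]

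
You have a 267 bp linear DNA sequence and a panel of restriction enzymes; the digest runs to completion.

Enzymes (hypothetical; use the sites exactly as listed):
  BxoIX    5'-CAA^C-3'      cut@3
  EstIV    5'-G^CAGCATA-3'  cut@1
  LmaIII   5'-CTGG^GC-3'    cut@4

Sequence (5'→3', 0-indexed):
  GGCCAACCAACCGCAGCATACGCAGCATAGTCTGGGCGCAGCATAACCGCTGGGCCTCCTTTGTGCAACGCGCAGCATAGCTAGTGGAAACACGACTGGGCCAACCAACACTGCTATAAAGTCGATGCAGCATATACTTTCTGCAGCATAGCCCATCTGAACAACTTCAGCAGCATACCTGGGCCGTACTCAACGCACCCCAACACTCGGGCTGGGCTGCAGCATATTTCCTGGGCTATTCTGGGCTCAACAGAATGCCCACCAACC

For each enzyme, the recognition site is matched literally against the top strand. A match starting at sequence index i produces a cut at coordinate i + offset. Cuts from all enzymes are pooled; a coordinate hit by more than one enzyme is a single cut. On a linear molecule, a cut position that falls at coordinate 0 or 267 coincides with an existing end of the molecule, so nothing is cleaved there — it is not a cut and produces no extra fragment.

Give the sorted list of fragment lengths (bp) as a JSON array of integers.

Scan for sites:
  BxoIX CAAC/3: at [3, 7, 65, 101, 105, 161, 190, 200, 247, 262] ⇒ [6, 10, 68, 104, 108, 164, 193, 203, 250, 265]
  EstIV GCAGCATA/1: at [12, 21, 37, 71, 126, 142, 169, 218] ⇒ [13, 22, 38, 72, 127, 143, 170, 219]
  LmaIII CTGGGC/4: at [31, 49, 95, 178, 211, 230, 240] ⇒ [35, 53, 99, 182, 215, 234, 244]

Pooled cuts: [6, 10, 13, 22, 35, 38, 53, 68, 72, 99, 104, 108, 127, 143, 164, 170, 182, 193, 203, 215, 219, 234, 244, 250, 265]

Fragment lengths:
  [0,6): 6 bp
  [6,10): 4 bp
  [10,13): 3 bp
  [13,22): 9 bp
  [22,35): 13 bp
  [35,38): 3 bp
  [38,53): 15 bp
  [53,68): 15 bp
  [68,72): 4 bp
  [72,99): 27 bp
  [99,104): 5 bp
  [104,108): 4 bp
  [108,127): 19 bp
  [127,143): 16 bp
  [143,164): 21 bp
  [164,170): 6 bp
  [170,182): 12 bp
  [182,193): 11 bp
  [193,203): 10 bp
  [203,215): 12 bp
  [215,219): 4 bp
  [219,234): 15 bp
  [234,244): 10 bp
  [244,250): 6 bp
  [250,265): 15 bp
  [265,267): 2 bp

[2,3,3,4,4,4,4,5,6,6,6,9,10,10,11,12,12,13,15,15,15,15,16,19,21,27]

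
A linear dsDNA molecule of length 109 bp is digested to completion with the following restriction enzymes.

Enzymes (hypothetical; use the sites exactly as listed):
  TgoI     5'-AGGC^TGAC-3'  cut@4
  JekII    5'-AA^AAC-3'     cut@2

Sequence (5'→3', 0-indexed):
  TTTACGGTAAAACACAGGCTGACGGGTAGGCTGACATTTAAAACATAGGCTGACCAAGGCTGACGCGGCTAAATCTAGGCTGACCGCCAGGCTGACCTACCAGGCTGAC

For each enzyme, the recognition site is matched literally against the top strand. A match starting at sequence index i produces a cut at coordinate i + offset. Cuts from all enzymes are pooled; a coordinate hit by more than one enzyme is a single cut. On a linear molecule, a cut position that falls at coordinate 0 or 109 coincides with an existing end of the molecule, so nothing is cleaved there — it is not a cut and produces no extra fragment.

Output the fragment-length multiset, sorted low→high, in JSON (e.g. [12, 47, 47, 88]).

[4,9,9,10,10,10,12,12,13,20]

Scan for sites:
  TgoI (AGGCTGAC, off=4): starts [15, 27, 46, 56, 76, 88, 101] → cuts [19, 31, 50, 60, 80, 92, 105]
  JekII (AAAAC, off=2): starts [8, 39] → cuts [10, 41]

Pooled cuts: [10, 19, 31, 41, 50, 60, 80, 92, 105]

Fragments:
  [0,10): 10 bp
  [10,19): 9 bp
  [19,31): 12 bp
  [31,41): 10 bp
  [41,50): 9 bp
  [50,60): 10 bp
  [60,80): 20 bp
  [80,92): 12 bp
  [92,105): 13 bp
  [105,109): 4 bp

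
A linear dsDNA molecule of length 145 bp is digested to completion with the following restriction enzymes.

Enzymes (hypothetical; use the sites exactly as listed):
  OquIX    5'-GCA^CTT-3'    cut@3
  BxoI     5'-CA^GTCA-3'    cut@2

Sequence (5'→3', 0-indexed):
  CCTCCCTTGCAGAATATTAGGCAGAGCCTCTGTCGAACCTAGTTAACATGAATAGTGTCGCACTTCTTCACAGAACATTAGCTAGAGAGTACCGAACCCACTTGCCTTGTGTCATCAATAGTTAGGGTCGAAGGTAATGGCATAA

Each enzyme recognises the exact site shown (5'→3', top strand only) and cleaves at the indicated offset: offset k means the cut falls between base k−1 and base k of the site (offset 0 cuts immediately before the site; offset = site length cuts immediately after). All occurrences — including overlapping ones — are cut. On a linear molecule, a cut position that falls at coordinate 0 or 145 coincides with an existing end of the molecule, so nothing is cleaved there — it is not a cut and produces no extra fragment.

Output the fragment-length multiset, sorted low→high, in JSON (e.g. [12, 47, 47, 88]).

Site scan:
  OquIX GCACTT/3: at [59] ⇒ [62]
  BxoI (CAGTCA, off=2): no sites

Pooled cuts: [62]

Fragments:
  [0,62): 62 bp
  [62,145): 83 bp

[62,83]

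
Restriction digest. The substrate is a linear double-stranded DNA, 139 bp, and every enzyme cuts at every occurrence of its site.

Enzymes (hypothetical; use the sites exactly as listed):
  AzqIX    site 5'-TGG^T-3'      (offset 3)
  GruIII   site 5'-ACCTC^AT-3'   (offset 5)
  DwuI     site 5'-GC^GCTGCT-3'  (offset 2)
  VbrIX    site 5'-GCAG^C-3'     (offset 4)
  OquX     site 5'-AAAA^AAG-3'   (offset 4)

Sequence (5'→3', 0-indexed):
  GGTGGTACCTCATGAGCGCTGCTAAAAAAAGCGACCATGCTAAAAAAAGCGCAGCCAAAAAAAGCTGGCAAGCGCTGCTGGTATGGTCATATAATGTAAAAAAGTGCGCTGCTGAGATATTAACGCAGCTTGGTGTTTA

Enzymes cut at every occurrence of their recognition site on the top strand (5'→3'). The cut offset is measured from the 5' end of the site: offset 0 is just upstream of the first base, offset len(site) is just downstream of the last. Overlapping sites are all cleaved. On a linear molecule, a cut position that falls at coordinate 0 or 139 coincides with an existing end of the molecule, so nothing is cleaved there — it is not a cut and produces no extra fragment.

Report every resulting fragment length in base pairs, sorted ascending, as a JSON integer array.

[5,5,5,6,6,6,6,7,8,8,11,12,15,18,21]

Per-enzyme occurrences:
  AzqIX TGGT/3: at [2, 78, 83, 130] ⇒ [5, 81, 86, 133]
  GruIII ACCTCAT/5: at [6] ⇒ [11]
  DwuI GCGCTGCT/2: at [15, 71, 105] ⇒ [17, 73, 107]
  VbrIX GCAGC/4: at [50, 124] ⇒ [54, 128]
  OquX AAAAAAG/4: at [24, 42, 57, 97] ⇒ [28, 46, 61, 101]

All cut coordinates (distinct, sorted): [5, 11, 17, 28, 46, 54, 61, 73, 81, 86, 101, 107, 128, 133]

Fragment lengths:
  [0,5): 5 bp
  [5,11): 6 bp
  [11,17): 6 bp
  [17,28): 11 bp
  [28,46): 18 bp
  [46,54): 8 bp
  [54,61): 7 bp
  [61,73): 12 bp
  [73,81): 8 bp
  [81,86): 5 bp
  [86,101): 15 bp
  [101,107): 6 bp
  [107,128): 21 bp
  [128,133): 5 bp
  [133,139): 6 bp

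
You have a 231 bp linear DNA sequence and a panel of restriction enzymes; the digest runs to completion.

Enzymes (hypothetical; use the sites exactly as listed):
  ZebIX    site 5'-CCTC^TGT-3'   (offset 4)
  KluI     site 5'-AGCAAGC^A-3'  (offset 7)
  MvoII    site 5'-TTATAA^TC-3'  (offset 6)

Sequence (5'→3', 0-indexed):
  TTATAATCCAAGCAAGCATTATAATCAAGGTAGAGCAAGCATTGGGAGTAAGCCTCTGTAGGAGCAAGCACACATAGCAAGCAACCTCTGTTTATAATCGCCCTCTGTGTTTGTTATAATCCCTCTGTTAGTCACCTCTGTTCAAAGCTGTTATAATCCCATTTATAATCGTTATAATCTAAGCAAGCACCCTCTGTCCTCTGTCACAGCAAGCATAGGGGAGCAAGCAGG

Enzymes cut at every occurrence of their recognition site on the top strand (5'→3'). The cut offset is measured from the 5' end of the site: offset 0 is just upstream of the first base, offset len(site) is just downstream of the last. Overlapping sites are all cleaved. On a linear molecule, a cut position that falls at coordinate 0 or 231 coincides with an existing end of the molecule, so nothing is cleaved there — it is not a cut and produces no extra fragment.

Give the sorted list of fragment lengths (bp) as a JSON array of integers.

Scan for sites:
  ZebIX (CCTCTGT, off=4): starts [52, 84, 101, 121, 134, 190, 197] → cuts [56, 88, 105, 125, 138, 194, 201]
  KluI (AGCAAGCA, off=7): starts [10, 33, 62, 75, 181, 207, 221] → cuts [17, 40, 69, 82, 188, 214, 228]
  MvoII (TTATAATC, off=6): starts [0, 18, 91, 113, 150, 162, 171] → cuts [6, 24, 97, 119, 156, 168, 177]

All cut coordinates (distinct, sorted): [6, 17, 24, 40, 56, 69, 82, 88, 97, 105, 119, 125, 138, 156, 168, 177, 188, 194, 201, 214, 228]

Fragment lengths:
  [0,6): 6 bp
  [6,17): 11 bp
  [17,24): 7 bp
  [24,40): 16 bp
  [40,56): 16 bp
  [56,69): 13 bp
  [69,82): 13 bp
  [82,88): 6 bp
  [88,97): 9 bp
  [97,105): 8 bp
  [105,119): 14 bp
  [119,125): 6 bp
  [125,138): 13 bp
  [138,156): 18 bp
  [156,168): 12 bp
  [168,177): 9 bp
  [177,188): 11 bp
  [188,194): 6 bp
  [194,201): 7 bp
  [201,214): 13 bp
  [214,228): 14 bp
  [228,231): 3 bp

[3,6,6,6,6,7,7,8,9,9,11,11,12,13,13,13,13,14,14,16,16,18]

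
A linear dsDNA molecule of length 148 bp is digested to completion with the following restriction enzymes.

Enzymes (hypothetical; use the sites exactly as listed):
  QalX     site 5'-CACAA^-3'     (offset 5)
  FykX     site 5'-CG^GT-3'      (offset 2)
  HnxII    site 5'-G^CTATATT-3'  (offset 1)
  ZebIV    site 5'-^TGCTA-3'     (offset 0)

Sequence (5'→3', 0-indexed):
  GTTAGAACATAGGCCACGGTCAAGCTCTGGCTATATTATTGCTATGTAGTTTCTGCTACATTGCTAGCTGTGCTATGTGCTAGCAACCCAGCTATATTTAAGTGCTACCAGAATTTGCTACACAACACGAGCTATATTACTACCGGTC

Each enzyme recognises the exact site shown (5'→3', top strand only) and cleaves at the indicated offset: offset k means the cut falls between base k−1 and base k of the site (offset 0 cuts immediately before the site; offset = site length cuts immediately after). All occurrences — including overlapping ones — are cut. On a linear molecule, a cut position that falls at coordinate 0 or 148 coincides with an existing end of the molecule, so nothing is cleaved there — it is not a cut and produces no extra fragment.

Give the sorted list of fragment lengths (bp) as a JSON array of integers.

[3,6,7,8,9,9,10,11,12,13,14,14,14,18]

Site scan:
  QalX CACAA/5: at [120] ⇒ [125]
  FykX CGGT/2: at [16, 143] ⇒ [18, 145]
  HnxII GCTATATT/1: at [29, 90, 130] ⇒ [30, 91, 131]
  ZebIV TGCTA/0: at [39, 53, 61, 70, 77, 102, 115] ⇒ [39, 53, 61, 70, 77, 102, 115]

Pooled cuts: [18, 30, 39, 53, 61, 70, 77, 91, 102, 115, 125, 131, 145]

Fragment lengths:
  [0,18): 18 bp
  [18,30): 12 bp
  [30,39): 9 bp
  [39,53): 14 bp
  [53,61): 8 bp
  [61,70): 9 bp
  [70,77): 7 bp
  [77,91): 14 bp
  [91,102): 11 bp
  [102,115): 13 bp
  [115,125): 10 bp
  [125,131): 6 bp
  [131,145): 14 bp
  [145,148): 3 bp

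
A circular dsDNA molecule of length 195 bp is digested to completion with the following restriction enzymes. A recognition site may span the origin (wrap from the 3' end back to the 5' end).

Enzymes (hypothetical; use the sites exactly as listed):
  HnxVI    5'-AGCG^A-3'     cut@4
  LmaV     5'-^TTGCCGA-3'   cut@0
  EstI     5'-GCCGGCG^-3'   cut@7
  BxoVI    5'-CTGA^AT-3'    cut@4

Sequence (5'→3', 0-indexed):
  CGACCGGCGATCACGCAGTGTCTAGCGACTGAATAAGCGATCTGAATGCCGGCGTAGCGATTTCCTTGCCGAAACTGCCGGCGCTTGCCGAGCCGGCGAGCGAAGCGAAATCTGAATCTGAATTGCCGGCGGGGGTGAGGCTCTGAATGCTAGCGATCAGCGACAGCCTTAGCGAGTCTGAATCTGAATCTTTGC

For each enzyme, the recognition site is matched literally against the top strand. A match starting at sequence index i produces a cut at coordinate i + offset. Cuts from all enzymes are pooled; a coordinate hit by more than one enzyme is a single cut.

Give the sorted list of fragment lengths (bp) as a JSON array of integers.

[1,4,4,5,5,5,6,6,6,6,7,7,7,8,9,9,10,12,14,15,18,31]

Site scan:
  HnxVI (AGCGA, off=4): starts [23, 35, 55, 98, 103, 151, 158, 170] → cuts [27, 39, 59, 102, 107, 155, 162, 174]
  LmaV (TTGCCGA, off=0): starts [65, 84, 191] → cuts [65, 84, 191]
  EstI (GCCGGCG, off=7): starts [47, 76, 91, 124] → cuts [54, 83, 98, 131]
  BxoVI (CTGAAT, off=4): starts [28, 41, 111, 117, 142, 177, 183] → cuts [32, 45, 115, 121, 146, 181, 187]

All cut coordinates (distinct, sorted): [27, 32, 39, 45, 54, 59, 65, 83, 84, 98, 102, 107, 115, 121, 131, 146, 155, 162, 174, 181, 187, 191]

Fragment lengths:
  27→32: 5 bp
  32→39: 7 bp
  39→45: 6 bp
  45→54: 9 bp
  54→59: 5 bp
  59→65: 6 bp
  65→83: 18 bp
  83→84: 1 bp
  84→98: 14 bp
  98→102: 4 bp
  102→107: 5 bp
  107→115: 8 bp
  115→121: 6 bp
  121→131: 10 bp
  131→146: 15 bp
  146→155: 9 bp
  155→162: 7 bp
  162→174: 12 bp
  174→181: 7 bp
  181→187: 6 bp
  187→191: 4 bp
  191→27 (wrap): 195-191+27 = 31 bp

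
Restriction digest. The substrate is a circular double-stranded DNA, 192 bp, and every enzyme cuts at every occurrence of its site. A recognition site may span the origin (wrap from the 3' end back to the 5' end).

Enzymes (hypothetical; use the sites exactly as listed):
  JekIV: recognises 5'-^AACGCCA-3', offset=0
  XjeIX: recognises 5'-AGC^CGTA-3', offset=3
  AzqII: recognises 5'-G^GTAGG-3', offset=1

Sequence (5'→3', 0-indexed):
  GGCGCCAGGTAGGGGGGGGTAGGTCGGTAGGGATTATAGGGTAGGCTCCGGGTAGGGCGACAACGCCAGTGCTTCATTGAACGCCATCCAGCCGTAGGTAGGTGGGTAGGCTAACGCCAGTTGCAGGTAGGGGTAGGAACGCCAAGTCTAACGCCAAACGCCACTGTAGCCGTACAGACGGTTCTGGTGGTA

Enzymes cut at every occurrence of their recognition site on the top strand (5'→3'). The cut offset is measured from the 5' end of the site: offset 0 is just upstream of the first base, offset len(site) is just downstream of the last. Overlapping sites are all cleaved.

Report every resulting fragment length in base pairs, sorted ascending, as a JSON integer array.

Site scan:
  JekIV (AACGCCA, off=0): starts [61, 79, 112, 137, 149, 156] → cuts [61, 79, 112, 137, 149, 156]
  XjeIX (AGCCGTA, off=3): starts [89, 167] → cuts [92, 170]
  AzqII (GGTAGG, off=1): starts [7, 17, 25, 39, 50, 96, 104, 125, 131, 188] → cuts [8, 18, 26, 40, 51, 97, 105, 126, 132, 189]

All cut coordinates (distinct, sorted): [8, 18, 26, 40, 51, 61, 79, 92, 97, 105, 112, 126, 132, 137, 149, 156, 170, 189]

Fragment lengths:
  8→18: 10 bp
  18→26: 8 bp
  26→40: 14 bp
  40→51: 11 bp
  51→61: 10 bp
  61→79: 18 bp
  79→92: 13 bp
  92→97: 5 bp
  97→105: 8 bp
  105→112: 7 bp
  112→126: 14 bp
  126→132: 6 bp
  132→137: 5 bp
  137→149: 12 bp
  149→156: 7 bp
  156→170: 14 bp
  170→189: 19 bp
  189→8 (wrap): 192-189+8 = 11 bp

[5,5,6,7,7,8,8,10,10,11,11,12,13,14,14,14,18,19]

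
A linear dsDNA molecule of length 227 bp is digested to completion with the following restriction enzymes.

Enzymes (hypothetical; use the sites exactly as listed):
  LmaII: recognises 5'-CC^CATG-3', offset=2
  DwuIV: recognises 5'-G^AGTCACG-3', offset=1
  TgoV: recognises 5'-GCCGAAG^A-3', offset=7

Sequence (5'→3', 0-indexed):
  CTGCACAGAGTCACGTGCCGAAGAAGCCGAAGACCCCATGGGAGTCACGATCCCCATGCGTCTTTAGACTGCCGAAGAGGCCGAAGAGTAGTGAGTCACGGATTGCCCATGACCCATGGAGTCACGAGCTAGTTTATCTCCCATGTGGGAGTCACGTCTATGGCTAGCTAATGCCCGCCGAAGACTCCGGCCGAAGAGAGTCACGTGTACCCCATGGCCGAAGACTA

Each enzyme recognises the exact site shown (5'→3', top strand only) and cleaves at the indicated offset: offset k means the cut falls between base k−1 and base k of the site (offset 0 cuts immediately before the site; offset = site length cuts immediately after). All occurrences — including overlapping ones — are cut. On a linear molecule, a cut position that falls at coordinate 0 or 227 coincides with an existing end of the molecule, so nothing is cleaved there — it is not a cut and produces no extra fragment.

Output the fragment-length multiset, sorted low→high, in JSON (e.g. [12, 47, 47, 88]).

[2,4,4,5,6,7,7,8,8,9,9,11,12,13,14,14,15,22,23,34]

Per-enzyme occurrences:
  LmaII (CCCATG, off=2): starts [34, 52, 105, 112, 139, 210] → cuts [36, 54, 107, 114, 141, 212]
  DwuIV (GAGTCACG, off=1): starts [7, 41, 92, 118, 148, 197] → cuts [8, 42, 93, 119, 149, 198]
  TgoV (GCCGAAGA, off=7): starts [16, 25, 70, 79, 176, 189, 216] → cuts [23, 32, 77, 86, 183, 196, 223]

Pooled cuts: [8, 23, 32, 36, 42, 54, 77, 86, 93, 107, 114, 119, 141, 149, 183, 196, 198, 212, 223]

Fragments:
  [0,8): 8 bp
  [8,23): 15 bp
  [23,32): 9 bp
  [32,36): 4 bp
  [36,42): 6 bp
  [42,54): 12 bp
  [54,77): 23 bp
  [77,86): 9 bp
  [86,93): 7 bp
  [93,107): 14 bp
  [107,114): 7 bp
  [114,119): 5 bp
  [119,141): 22 bp
  [141,149): 8 bp
  [149,183): 34 bp
  [183,196): 13 bp
  [196,198): 2 bp
  [198,212): 14 bp
  [212,223): 11 bp
  [223,227): 4 bp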